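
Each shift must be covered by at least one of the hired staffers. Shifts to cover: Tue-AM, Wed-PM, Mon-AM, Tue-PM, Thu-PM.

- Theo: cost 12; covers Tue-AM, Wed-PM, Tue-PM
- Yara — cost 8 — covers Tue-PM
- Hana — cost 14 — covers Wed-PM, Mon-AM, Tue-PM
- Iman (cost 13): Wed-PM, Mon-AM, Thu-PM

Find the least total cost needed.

Choose Theo and Iman: together they cover Tue-AM, Wed-PM, Mon-AM, Tue-PM, Thu-PM — every shift.
Total cost: 12 + 13 = 25.

25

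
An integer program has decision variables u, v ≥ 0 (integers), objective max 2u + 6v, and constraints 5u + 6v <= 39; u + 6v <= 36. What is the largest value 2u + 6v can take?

The continuous relaxation peaks at (0.75, 5.88) with value 36.75; rounding to a feasible lattice point costs some objective.
(u,v)=(0,6): 5·0+6·6=36≤39, 1·0+6·6=36≤36, objective 36.
(u,v)=(1,5): 5·1+6·5=35≤39, 1·1+6·5=31≤36, objective 32.
(u,v)=(0,5): 5·0+6·5=30≤39, 1·0+6·5=30≤36, objective 30.
Maximum is 36 at (u,v)=(0,6).

36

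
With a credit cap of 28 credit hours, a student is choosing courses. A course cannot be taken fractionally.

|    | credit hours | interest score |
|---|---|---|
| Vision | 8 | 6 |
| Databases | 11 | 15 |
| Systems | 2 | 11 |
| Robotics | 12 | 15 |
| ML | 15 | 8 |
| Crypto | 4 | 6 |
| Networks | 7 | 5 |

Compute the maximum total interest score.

41

This is a 0-1 knapsack instance.
Take Databases, Systems, and Robotics: credit hours 11 + 2 + 12 = 25 ≤ 28, interest score 15 + 11 + 15 = 41.
No other feasible combination does better.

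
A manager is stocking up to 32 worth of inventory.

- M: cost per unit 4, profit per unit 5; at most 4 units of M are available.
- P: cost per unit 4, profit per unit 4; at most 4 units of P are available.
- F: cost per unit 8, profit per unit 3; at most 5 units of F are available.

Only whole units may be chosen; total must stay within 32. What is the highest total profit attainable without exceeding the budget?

36

4×M and 3×P: cost 28 ≤ 32, profit 4·5 + 3·4 = 32.
4×M and 4×P: cost 32 ≤ 32, profit 4·5 + 4·4 = 36.
Best is 36.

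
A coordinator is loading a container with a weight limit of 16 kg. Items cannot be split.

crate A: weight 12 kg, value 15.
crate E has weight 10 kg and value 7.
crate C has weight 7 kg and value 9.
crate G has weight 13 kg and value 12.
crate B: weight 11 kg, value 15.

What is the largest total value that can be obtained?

Allowing fractional choices, the relaxed optimum would be about 21.4, but items are indivisible.
crate A: weight 12 ≤ 16, value 15.
crate B: weight 11 ≤ 16, value 15.
The maximum value is 15; one optimal choice is crate B.

15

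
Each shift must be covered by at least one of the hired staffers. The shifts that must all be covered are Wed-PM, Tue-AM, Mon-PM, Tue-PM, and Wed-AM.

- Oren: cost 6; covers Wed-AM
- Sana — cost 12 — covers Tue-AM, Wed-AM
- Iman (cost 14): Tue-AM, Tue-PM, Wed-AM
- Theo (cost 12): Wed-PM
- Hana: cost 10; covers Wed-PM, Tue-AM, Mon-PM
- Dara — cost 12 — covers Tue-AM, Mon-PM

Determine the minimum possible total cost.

This is a weighted set-cover instance.
The greedy cost-per-new-shift heuristic would pick Hana, Oren, and Iman for 30, but a cheaper cover exists.
Choose Iman and Hana: together they cover Wed-PM, Tue-AM, Mon-PM, Tue-PM, Wed-AM — every shift.
Total cost: 14 + 10 = 24.
No cover costs less than 24.

24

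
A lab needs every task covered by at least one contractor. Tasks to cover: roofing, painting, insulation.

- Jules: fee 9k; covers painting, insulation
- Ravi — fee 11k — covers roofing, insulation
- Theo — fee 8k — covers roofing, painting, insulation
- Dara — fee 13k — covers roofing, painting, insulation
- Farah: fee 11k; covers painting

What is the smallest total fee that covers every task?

8

Theo alone covers roofing, painting, insulation — every task.
Total fee: 8.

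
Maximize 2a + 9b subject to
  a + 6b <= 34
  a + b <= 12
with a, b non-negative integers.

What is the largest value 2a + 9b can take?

53

(a,b)=(4,5): 1·4+6·5=34≤34, 1·4+1·5=9≤12, objective 53.
(a,b)=(8,4): 1·8+6·4=32≤34, 1·8+1·4=12≤12, objective 52.
(a,b)=(3,5): 1·3+6·5=33≤34, 1·3+1·5=8≤12, objective 51.
(a,b)=(7,4): 1·7+6·4=31≤34, 1·7+1·4=11≤12, objective 50.
No feasible integer point exceeds 53.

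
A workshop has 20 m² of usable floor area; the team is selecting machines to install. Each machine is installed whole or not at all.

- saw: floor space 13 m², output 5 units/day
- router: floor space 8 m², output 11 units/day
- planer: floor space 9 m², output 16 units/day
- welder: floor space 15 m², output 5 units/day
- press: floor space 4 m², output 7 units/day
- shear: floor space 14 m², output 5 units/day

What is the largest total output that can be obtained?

27

Treat it as a binary knapsack problem.
Take router and planer: floor space 8 + 9 = 17 ≤ 20, output 11 + 16 = 27.
No other feasible combination does better.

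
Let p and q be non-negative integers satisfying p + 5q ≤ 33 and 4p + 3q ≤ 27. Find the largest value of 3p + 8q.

The continuous relaxation peaks at (2.12, 6.18) with value 55.76; rounding to a feasible lattice point costs some objective.
(p,q)=(2,6): 1·2+5·6=32≤33, 4·2+3·6=26≤27, objective 54.
(p,q)=(1,6): 1·1+5·6=31≤33, 4·1+3·6=22≤27, objective 51.
The best lattice point is (2,6), giving 54.

54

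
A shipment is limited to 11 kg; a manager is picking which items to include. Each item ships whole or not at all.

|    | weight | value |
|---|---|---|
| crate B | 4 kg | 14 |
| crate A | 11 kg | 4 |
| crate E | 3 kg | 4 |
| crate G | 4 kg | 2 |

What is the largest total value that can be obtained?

20

This is a 0-1 knapsack instance.
crate B + crate G: weight 4 + 4 = 8 ≤ 11, value 14 + 2 = 16.
crate B + crate E + crate G: weight 4 + 3 + 4 = 11 ≤ 11, value 14 + 4 + 2 = 20.
crate B + crate E: weight 4 + 3 = 7 ≤ 11, value 14 + 4 = 18.
Best is crate B, crate E, and crate G with total value 20.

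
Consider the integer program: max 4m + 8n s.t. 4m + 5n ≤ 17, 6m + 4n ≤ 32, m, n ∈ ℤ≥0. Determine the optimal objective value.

24

The continuous relaxation peaks at (0, 3.4) with value 27.20; rounding to a feasible lattice point costs some objective.
(m,n)=(0,3): 4·0+5·3=15≤17, 6·0+4·3=12≤32, objective 24.
(m,n)=(1,2): 4·1+5·2=14≤17, 6·1+4·2=14≤32, objective 20.
(m,n)=(0,2): 4·0+5·2=10≤17, 6·0+4·2=8≤32, objective 16.
The best lattice point is (0,3), giving 24.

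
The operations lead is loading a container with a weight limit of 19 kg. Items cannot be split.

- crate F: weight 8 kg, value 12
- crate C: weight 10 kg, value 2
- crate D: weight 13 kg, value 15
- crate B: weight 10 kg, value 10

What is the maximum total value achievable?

22

Allowing fractional choices, the relaxed optimum would be about 24.7, but items are indivisible.
crate F + crate B: weight 8 + 10 = 18 ≤ 19, value 12 + 10 = 22.
crate D: weight 13 ≤ 19, value 15.
crate F + crate C: weight 8 + 10 = 18 ≤ 19, value 12 + 2 = 14.
Best is crate F and crate B with total value 22.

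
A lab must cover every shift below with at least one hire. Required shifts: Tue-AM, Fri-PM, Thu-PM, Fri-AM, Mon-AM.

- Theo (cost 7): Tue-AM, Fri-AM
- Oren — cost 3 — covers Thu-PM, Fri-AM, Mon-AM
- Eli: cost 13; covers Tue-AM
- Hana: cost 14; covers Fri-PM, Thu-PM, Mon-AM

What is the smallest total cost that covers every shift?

The greedy cost-per-new-shift heuristic would pick Oren, Theo, and Hana for 24, but a cheaper cover exists.
Choose Theo and Hana: together they cover Tue-AM, Fri-PM, Thu-PM, Fri-AM, Mon-AM — every shift.
Total cost: 7 + 14 = 21.
No cover costs less than 21.

21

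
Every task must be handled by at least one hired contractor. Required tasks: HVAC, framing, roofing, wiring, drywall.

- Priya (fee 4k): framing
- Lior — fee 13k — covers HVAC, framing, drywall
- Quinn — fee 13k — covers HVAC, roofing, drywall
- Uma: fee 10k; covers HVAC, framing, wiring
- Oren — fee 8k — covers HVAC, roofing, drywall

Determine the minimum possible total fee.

18

The greedy cost-per-new-task heuristic would pick Oren, Priya, and Uma for 22, but a cheaper cover exists.
Choose Uma and Oren: together they cover HVAC, framing, roofing, wiring, drywall — every task.
Total fee: 10 + 8 = 18.
No cover costs less than 18.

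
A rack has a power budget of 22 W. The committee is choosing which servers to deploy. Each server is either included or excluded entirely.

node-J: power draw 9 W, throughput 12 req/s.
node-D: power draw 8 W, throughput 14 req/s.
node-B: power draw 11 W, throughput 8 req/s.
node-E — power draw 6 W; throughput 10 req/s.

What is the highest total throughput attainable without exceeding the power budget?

Take node-J and node-D: power draw 9 + 8 = 17 ≤ 22, throughput 12 + 14 = 26.
No other feasible combination does better.

26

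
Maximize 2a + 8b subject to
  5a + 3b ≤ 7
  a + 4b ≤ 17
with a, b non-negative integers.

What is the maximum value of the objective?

16

(a,b)=(0,2) is feasible, giving 16.
(a,b)=(0,1) is feasible, giving 8.
The best lattice point is (0,2), giving 16.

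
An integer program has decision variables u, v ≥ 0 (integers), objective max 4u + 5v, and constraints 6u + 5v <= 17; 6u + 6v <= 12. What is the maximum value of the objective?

(u,v)=(0,2): 6·0+5·2=10≤17, 6·0+6·2=12≤12, objective 10.
(u,v)=(1,1): 6·1+5·1=11≤17, 6·1+6·1=12≤12, objective 9.
No feasible integer point exceeds 10.

10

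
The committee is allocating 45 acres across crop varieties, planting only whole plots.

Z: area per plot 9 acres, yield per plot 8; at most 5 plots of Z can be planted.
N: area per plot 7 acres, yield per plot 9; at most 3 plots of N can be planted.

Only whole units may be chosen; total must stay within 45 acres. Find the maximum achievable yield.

43

N has the best ratio (9/7); taking only N gives at most 3×9 = 27 (stopped by the supply cap of 3).
Mixing does better — 2×Z and 3×N: area 39 ≤ 45, yield 2·8 + 3·9 = 43.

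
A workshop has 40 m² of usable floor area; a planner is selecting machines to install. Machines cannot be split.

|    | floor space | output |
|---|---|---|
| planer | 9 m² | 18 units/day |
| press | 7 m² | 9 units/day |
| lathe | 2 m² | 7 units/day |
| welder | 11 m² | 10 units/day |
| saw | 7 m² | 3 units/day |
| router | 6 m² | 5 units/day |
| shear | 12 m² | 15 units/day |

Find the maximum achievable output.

This is a 0-1 knapsack instance.
Allowing fractional choices, the relaxed optimum would be about 58.1, but machines are indivisible.
planer + press + lathe + router + shear: floor space 9 + 7 + 2 + 6 + 12 = 36 ≤ 40, output 18 + 9 + 7 + 5 + 15 = 54.
planer + lathe + welder + router + shear: floor space 9 + 2 + 11 + 6 + 12 = 40 ≤ 40, output 18 + 7 + 10 + 5 + 15 = 55.
Best is planer, lathe, welder, router, and shear with total output 55.

55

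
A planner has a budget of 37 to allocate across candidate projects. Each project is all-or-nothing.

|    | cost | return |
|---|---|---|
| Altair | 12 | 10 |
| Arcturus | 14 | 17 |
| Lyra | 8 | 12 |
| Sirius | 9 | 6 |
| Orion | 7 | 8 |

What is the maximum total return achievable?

This is a 0-1 knapsack instance.
Arcturus + Lyra + Orion: cost 14 + 8 + 7 = 29 ≤ 37, return 17 + 12 + 8 = 37.
Altair + Arcturus + Lyra: cost 12 + 14 + 8 = 34 ≤ 37, return 10 + 17 + 12 = 39.
Best is Altair, Arcturus, and Lyra with total return 39.

39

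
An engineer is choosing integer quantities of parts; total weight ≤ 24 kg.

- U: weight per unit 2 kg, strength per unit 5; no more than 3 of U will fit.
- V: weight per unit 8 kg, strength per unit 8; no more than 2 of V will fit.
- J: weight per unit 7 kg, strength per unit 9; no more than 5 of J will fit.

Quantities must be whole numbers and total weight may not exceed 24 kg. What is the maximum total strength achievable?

U has the best ratio (5/2); taking only U gives at most 3×5 = 15 (stopped by the supply cap of 3).
Mixing does better — 3×U and 2×J: weight 20 ≤ 24, strength 3·5 + 2·9 = 33.

33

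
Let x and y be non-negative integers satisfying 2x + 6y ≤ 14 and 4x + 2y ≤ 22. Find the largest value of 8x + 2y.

Relaxing integrality, the LP optimum is 44.00 at (x,y) = (5.5, 0), which is not an integer point.
(x,y)=(5,0): 2·5+6·0=10≤14, 4·5+2·0=20≤22, objective 40.
(x,y)=(4,1): 2·4+6·1=14≤14, 4·4+2·1=18≤22, objective 34.
(x,y)=(4,0): 2·4+6·0=8≤14, 4·4+2·0=16≤22, objective 32.
No feasible integer point exceeds 40.

40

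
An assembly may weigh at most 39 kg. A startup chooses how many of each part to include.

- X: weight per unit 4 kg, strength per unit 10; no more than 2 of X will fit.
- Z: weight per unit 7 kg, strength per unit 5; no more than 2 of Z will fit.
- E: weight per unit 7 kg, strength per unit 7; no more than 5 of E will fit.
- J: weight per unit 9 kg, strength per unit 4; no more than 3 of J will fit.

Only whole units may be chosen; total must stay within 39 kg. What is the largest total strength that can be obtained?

X has the best ratio (10/4); taking only X gives at most 2×10 = 20 (stopped by the supply cap of 2).
Mixing does better — 2×X and 4×E: weight 36 ≤ 39, strength 2·10 + 4·7 = 48.

48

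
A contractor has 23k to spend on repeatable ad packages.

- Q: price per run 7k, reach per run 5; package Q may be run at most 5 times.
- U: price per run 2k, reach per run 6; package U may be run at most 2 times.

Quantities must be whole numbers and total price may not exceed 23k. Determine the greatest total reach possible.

2×Q and 2×U: price 18 ≤ 23, reach 2·5 + 2·6 = 22.
3×Q and 1×U: price 23 ≤ 23, reach 3·5 + 1·6 = 21.
Best is 22.

22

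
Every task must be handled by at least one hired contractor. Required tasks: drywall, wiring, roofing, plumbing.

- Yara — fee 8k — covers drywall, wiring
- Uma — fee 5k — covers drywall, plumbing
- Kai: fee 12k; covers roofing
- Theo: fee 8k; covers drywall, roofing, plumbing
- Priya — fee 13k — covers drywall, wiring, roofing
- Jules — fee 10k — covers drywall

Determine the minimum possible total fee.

Choose Yara and Theo: together they cover drywall, wiring, roofing, plumbing — every task.
Total fee: 8 + 8 = 16.

16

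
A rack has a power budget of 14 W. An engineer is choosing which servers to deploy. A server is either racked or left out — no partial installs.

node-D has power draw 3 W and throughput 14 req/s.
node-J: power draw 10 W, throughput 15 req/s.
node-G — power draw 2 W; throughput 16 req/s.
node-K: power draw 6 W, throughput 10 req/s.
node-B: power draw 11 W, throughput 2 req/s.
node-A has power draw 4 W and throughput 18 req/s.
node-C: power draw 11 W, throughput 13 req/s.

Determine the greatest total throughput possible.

node-D + node-K + node-A: power draw 3 + 6 + 4 = 13 ≤ 14, throughput 14 + 10 + 18 = 42.
node-G + node-K + node-A: power draw 2 + 6 + 4 = 12 ≤ 14, throughput 16 + 10 + 18 = 44.
node-D + node-G + node-A: power draw 3 + 2 + 4 = 9 ≤ 14, throughput 14 + 16 + 18 = 48.
Best is node-D, node-G, and node-A with total throughput 48.

48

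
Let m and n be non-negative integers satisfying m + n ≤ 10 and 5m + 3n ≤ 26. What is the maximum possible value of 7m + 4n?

36

Relaxing integrality, the LP optimum is 36.40 at (m,n) = (5.2, 0), which is not an integer point.
(m,n)=(4,2): 1·4+1·2=6≤10, 5·4+3·2=26≤26, objective 36.
(m,n)=(5,0): 1·5+1·0=5≤10, 5·5+3·0=25≤26, objective 35.
(m,n)=(3,3): 1·3+1·3=6≤10, 5·3+3·3=24≤26, objective 33.
(m,n)=(4,1): 1·4+1·1=5≤10, 5·4+3·1=23≤26, objective 32.
The best lattice point is (4,2), giving 36.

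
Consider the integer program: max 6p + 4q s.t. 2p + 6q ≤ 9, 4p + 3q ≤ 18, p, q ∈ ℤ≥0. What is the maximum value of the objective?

The continuous relaxation peaks at (4.5, 0) with value 27.00; rounding to a feasible lattice point costs some objective.
(p,q)=(4,0): 2·4+6·0=8≤9, 4·4+3·0=16≤18, objective 24.
(p,q)=(3,0): 2·3+6·0=6≤9, 4·3+3·0=12≤18, objective 18.
No feasible integer point exceeds 24.

24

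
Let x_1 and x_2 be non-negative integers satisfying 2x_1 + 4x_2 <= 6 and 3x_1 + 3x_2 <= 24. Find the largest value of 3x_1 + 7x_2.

The continuous relaxation peaks at (0, 1.5) with value 10.50; rounding to a feasible lattice point costs some objective.
(x_1,x_2)=(1,1): 2·1+4·1=6≤6, 3·1+3·1=6≤24, objective 10.
(x_1,x_2)=(0,1): 2·0+4·1=4≤6, 3·0+3·1=3≤24, objective 7.
(x_1,x_2)=(2,0): 2·2+4·0=4≤6, 3·2+3·0=6≤24, objective 6.
(x_1,x_2)=(1,0): 2·1+4·0=2≤6, 3·1+3·0=3≤24, objective 3.
No feasible integer point exceeds 10.

10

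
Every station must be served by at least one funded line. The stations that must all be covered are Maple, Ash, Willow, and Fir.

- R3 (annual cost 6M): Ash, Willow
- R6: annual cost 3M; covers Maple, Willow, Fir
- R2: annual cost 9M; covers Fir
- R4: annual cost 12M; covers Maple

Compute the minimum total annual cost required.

9

Choose R3 and R6: together they cover Maple, Ash, Willow, Fir — every station.
Total annual cost: 6 + 3 = 9.
No cover costs less than 9.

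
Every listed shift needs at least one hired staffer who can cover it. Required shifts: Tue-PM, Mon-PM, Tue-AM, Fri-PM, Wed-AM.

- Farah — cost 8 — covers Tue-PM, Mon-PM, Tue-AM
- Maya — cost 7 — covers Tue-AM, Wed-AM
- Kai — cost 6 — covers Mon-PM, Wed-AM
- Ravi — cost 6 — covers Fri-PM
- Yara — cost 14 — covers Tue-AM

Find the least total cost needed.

20

Choose Farah, Kai, and Ravi: together they cover Tue-PM, Mon-PM, Tue-AM, Fri-PM, Wed-AM — every shift.
Total cost: 8 + 6 + 6 = 20.
No cover costs less than 20.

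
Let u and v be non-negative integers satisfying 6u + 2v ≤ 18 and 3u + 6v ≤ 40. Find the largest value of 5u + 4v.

Relaxing integrality, the LP optimum is 29.47 at (u,v) = (0.933, 6.2), which is not an integer point.
(u,v)=(1,6): 6·1+2·6=18≤18, 3·1+6·6=39≤40, objective 29.
(u,v)=(1,5): 6·1+2·5=16≤18, 3·1+6·5=33≤40, objective 25.
(u,v)=(0,6): 6·0+2·6=12≤18, 3·0+6·6=36≤40, objective 24.
(u,v)=(0,5): 6·0+2·5=10≤18, 3·0+6·5=30≤40, objective 20.
The best lattice point is (1,6), giving 29.

29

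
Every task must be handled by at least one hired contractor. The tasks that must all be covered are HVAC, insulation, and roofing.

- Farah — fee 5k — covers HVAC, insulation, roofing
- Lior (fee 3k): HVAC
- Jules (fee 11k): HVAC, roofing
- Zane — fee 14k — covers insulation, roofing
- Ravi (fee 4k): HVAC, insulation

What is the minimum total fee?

5

This is an integer covering problem.
Farah alone covers HVAC, insulation, roofing — every task.
Total fee: 5.
No cover costs less than 5.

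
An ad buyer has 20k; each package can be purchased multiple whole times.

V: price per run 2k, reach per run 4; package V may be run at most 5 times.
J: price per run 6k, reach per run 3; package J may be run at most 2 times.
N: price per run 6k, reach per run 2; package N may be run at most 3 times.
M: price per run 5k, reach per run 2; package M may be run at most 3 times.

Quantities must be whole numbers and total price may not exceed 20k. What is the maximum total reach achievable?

V has the best ratio (4/2); taking only V gives at most 5×4 = 20 (stopped by the supply cap of 5).
Mixing does better — 5×V and 2×M: price 20 ≤ 20, reach 5·4 + 2·2 = 24.

24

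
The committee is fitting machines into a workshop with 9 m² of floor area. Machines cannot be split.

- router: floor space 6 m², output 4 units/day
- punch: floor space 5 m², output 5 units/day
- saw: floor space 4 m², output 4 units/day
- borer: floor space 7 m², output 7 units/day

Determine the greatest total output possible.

This is a 0-1 knapsack instance.
borer: floor space 7 ≤ 9, output 7.
punch + saw: floor space 5 + 4 = 9 ≤ 9, output 5 + 4 = 9.
punch: floor space 5 ≤ 9, output 5.
Best is punch and saw with total output 9.

9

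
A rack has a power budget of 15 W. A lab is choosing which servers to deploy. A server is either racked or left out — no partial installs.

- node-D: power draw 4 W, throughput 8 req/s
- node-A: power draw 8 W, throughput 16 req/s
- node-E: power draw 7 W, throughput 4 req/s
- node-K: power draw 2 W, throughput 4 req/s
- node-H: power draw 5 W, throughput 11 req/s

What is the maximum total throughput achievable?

31

Take node-A, node-K, and node-H: power draw 8 + 2 + 5 = 15 ≤ 15, throughput 16 + 4 + 11 = 31.
No other feasible combination does better.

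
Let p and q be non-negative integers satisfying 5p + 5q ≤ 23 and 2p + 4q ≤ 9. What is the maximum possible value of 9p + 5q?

36

Relaxing integrality, the LP optimum is 40.50 at (p,q) = (4.5, 0), which is not an integer point.
(p,q)=(4,0): 5·4+5·0=20≤23, 2·4+4·0=8≤9, objective 36.
(p,q)=(3,0): 5·3+5·0=15≤23, 2·3+4·0=6≤9, objective 27.
The best lattice point is (4,0), giving 36.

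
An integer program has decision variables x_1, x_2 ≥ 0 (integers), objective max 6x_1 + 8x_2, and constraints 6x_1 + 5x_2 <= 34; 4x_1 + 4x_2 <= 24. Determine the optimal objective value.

48

(x_1,x_2)=(0,6): 6·0+5·6=30≤34, 4·0+4·6=24≤24, objective 48.
(x_1,x_2)=(1,5): 6·1+5·5=31≤34, 4·1+4·5=24≤24, objective 46.
(x_1,x_2)=(0,5): 6·0+5·5=25≤34, 4·0+4·5=20≤24, objective 40.
Maximum is 48 at (x_1,x_2)=(0,6).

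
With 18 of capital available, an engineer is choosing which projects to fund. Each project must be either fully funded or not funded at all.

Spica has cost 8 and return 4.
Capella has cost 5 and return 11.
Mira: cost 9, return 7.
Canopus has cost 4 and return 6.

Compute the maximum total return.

24

Capella + Mira + Canopus: cost 5 + 9 + 4 = 18 ≤ 18, return 11 + 7 + 6 = 24.
Spica + Capella + Canopus: cost 8 + 5 + 4 = 17 ≤ 18, return 4 + 11 + 6 = 21.
Best is Capella, Mira, and Canopus with total return 24.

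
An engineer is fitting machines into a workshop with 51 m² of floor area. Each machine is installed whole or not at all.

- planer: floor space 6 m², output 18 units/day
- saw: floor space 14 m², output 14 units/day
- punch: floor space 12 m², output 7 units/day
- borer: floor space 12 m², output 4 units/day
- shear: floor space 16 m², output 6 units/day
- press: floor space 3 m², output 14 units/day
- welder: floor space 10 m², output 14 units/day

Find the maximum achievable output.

Take planer, saw, punch, press, and welder: floor space 6 + 14 + 12 + 3 + 10 = 45 ≤ 51, output 18 + 14 + 7 + 14 + 14 = 67.
No other feasible combination does better.

67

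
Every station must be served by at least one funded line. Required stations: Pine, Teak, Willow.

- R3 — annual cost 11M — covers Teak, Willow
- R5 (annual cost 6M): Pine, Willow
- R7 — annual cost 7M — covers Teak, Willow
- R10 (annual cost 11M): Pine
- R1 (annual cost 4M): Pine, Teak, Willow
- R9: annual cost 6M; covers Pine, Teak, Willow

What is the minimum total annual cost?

R1 alone covers Pine, Teak, Willow — every station.
Total annual cost: 4.
No cover costs less than 4.

4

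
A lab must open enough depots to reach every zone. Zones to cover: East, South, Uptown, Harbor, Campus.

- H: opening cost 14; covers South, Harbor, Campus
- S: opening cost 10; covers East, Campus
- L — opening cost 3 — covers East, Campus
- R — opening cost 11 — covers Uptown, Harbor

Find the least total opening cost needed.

28

Choose H, L, and R: together they cover East, South, Uptown, Harbor, Campus — every zone.
Total opening cost: 14 + 3 + 11 = 28.
No cover costs less than 28.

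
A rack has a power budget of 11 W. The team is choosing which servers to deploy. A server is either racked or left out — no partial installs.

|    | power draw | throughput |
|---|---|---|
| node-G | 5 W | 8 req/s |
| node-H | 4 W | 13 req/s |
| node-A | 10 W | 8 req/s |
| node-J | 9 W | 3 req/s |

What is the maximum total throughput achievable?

21

Allowing fractional choices, the relaxed optimum would be about 22.6, but servers are indivisible.
node-H: power draw 4 ≤ 11, throughput 13.
node-G + node-H: power draw 5 + 4 = 9 ≤ 11, throughput 8 + 13 = 21.
Best is node-G and node-H with total throughput 21.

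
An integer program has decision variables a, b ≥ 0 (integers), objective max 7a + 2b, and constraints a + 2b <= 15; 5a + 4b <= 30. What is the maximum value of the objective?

42

(a,b)=(6,0): 1·6+2·0=6≤15, 5·6+4·0=30≤30, objective 42.
(a,b)=(5,1): 1·5+2·1=7≤15, 5·5+4·1=29≤30, objective 37.
(a,b)=(5,0): 1·5+2·0=5≤15, 5·5+4·0=25≤30, objective 35.
The best lattice point is (6,0), giving 42.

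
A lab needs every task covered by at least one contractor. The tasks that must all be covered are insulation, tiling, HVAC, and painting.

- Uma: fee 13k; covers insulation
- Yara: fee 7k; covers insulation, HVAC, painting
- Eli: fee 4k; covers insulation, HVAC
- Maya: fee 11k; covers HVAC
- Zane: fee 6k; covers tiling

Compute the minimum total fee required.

This is a weighted set-cover instance.
The greedy cost-per-new-task heuristic would pick Eli, Zane, and Yara for 17, but a cheaper cover exists.
Choose Yara and Zane: together they cover insulation, tiling, HVAC, painting — every task.
Total fee: 7 + 6 = 13.
No cover costs less than 13.

13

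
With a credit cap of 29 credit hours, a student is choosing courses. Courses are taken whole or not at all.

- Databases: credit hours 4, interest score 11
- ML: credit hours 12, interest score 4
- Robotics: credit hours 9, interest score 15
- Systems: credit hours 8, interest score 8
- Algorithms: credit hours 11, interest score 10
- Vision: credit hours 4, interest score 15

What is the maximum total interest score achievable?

Take Databases, Robotics, Algorithms, and Vision: credit hours 4 + 9 + 11 + 4 = 28 ≤ 29, interest score 11 + 15 + 10 + 15 = 51.
No other feasible combination does better.

51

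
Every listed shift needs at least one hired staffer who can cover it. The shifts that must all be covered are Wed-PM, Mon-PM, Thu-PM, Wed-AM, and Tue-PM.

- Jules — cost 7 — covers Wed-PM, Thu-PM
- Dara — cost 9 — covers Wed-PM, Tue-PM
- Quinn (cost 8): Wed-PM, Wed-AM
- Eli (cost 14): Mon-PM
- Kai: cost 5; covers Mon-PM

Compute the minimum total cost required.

Choose Jules, Dara, Quinn, and Kai: together they cover Wed-PM, Mon-PM, Thu-PM, Wed-AM, Tue-PM — every shift.
Total cost: 7 + 9 + 8 + 5 = 29.
No cover costs less than 29.

29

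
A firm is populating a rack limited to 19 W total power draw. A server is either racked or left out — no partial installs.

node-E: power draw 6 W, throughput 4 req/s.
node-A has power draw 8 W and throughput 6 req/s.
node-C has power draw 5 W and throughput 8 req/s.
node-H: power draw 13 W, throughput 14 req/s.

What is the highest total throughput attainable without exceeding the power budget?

Allowing fractional choices, the relaxed optimum would be about 22.8, but servers are indivisible.
node-C + node-H: power draw 5 + 13 = 18 ≤ 19, throughput 8 + 14 = 22.
node-E + node-A + node-C: power draw 6 + 8 + 5 = 19 ≤ 19, throughput 4 + 6 + 8 = 18.
node-E + node-H: power draw 6 + 13 = 19 ≤ 19, throughput 4 + 14 = 18.
Best is node-C and node-H with total throughput 22.

22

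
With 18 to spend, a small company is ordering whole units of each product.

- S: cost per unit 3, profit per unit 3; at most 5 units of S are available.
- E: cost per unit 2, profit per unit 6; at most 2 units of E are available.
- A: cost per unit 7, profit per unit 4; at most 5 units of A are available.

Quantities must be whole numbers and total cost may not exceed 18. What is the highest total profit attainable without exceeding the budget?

24

2×S, 2×E, and 1×A: cost 17 ≤ 18, profit 2·3 + 2·6 + 1·4 = 22.
4×S and 2×E: cost 16 ≤ 18, profit 4·3 + 2·6 = 24.
Best is 24.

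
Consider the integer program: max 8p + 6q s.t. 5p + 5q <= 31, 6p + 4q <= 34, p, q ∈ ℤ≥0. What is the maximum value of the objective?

Relaxing integrality, the LP optimum is 46.40 at (p,q) = (4.6, 1.6), which is not an integer point.
(p,q)=(5,1): 5·5+5·1=30≤31, 6·5+4·1=34≤34, objective 46.
(p,q)=(4,2): 5·4+5·2=30≤31, 6·4+4·2=32≤34, objective 44.
Maximum is 46 at (p,q)=(5,1).

46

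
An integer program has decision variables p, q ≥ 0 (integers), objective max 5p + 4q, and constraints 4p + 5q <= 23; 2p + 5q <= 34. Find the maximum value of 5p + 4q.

25

Relaxing integrality, the LP optimum is 28.75 at (p,q) = (5.75, 0), which is not an integer point.
(p,q)=(5,0): 4·5+5·0=20≤23, 2·5+5·0=10≤34, objective 25.
(p,q)=(4,1): 4·4+5·1=21≤23, 2·4+5·1=13≤34, objective 24.
(p,q)=(4,0): 4·4+5·0=16≤23, 2·4+5·0=8≤34, objective 20.
The best lattice point is (5,0), giving 25.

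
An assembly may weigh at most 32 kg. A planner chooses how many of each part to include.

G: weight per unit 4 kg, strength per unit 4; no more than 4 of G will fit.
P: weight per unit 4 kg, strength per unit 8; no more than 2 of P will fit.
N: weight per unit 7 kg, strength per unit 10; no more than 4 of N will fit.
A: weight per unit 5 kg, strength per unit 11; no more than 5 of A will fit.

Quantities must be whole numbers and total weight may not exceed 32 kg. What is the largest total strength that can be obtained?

65

1×N and 5×A: weight 32 ≤ 32, strength 1·10 + 5·11 = 65.
1×G, 2×P, and 4×A: weight 32 ≤ 32, strength 1·4 + 2·8 + 4·11 = 64.
Best is 65.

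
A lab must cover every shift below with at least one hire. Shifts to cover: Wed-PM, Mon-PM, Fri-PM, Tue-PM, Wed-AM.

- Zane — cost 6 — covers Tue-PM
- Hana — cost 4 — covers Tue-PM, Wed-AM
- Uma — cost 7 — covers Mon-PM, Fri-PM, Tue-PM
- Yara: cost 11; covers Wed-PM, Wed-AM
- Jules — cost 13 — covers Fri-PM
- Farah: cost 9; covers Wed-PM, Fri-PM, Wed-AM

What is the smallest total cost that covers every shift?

This is an integer covering problem.
The greedy cost-per-new-shift heuristic would pick Hana, Uma, and Farah for 20, but a cheaper cover exists.
Choose Uma and Farah: together they cover Wed-PM, Mon-PM, Fri-PM, Tue-PM, Wed-AM — every shift.
Total cost: 7 + 9 = 16.
No cover costs less than 16.

16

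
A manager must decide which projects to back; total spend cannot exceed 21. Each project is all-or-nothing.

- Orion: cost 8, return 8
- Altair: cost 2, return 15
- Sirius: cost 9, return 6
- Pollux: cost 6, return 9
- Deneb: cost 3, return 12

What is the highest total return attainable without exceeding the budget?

This is an integer program with binary decision variables.
Altair + Sirius + Pollux + Deneb: cost 2 + 9 + 6 + 3 = 20 ≤ 21, return 15 + 6 + 9 + 12 = 42.
Orion + Altair + Pollux + Deneb: cost 8 + 2 + 6 + 3 = 19 ≤ 21, return 8 + 15 + 9 + 12 = 44.
Best is Orion, Altair, Pollux, and Deneb with total return 44.

44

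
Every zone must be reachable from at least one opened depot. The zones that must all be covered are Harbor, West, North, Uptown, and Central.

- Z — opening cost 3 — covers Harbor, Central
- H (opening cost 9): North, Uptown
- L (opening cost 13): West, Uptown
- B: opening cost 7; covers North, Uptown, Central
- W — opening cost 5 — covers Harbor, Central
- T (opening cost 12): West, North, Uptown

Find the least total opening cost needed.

The greedy cost-per-new-zone heuristic would pick Z, B, and T for 22, but a cheaper cover exists.
Choose Z and T: together they cover Harbor, West, North, Uptown, Central — every zone.
Total opening cost: 3 + 12 = 15.
No cover costs less than 15.

15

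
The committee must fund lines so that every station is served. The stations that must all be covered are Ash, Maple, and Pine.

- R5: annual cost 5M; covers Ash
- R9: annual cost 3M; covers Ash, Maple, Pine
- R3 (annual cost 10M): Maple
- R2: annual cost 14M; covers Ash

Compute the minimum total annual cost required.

R9 alone covers Ash, Maple, Pine — every station.
Total annual cost: 3.

3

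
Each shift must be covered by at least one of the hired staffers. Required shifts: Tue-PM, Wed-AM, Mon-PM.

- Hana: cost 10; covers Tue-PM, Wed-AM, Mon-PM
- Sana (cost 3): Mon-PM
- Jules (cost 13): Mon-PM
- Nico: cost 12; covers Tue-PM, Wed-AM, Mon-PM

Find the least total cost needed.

This is an integer covering problem.
The greedy cost-per-new-shift heuristic would pick Sana and Hana for 13, but a cheaper cover exists.
Hana alone covers Tue-PM, Wed-AM, Mon-PM — every shift.
Total cost: 10.
No cover costs less than 10.

10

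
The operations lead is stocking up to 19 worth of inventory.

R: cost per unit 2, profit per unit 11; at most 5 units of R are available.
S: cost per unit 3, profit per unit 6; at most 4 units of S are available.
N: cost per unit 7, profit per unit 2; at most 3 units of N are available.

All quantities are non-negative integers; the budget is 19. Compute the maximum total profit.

This is a bounded integer knapsack.
5×R and 3×S: cost 19 ≤ 19, profit 5·11 + 3·6 = 73.
5×R and 2×S: cost 16 ≤ 19, profit 5·11 + 2·6 = 67.
Best is 73.

73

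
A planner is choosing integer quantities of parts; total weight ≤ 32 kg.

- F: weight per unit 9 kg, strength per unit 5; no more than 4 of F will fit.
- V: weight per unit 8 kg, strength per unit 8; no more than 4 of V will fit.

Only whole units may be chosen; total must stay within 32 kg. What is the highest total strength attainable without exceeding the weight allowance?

32

This is a bounded integer knapsack.
V has the best ratio (8/8); taking only V gives at most 4×8 = 32 (stopped by the weight limit).
Optimal: 4×V: weight 32 ≤ 32, strength 4·8 = 32.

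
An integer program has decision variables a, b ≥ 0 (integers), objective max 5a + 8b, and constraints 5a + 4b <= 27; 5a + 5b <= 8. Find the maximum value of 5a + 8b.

8

Relaxing integrality, the LP optimum is 12.80 at (a,b) = (0, 1.6), which is not an integer point.
(a,b)=(0,1): 5·0+4·1=4≤27, 5·0+5·1=5≤8, objective 8.
(a,b)=(1,0): 5·1+4·0=5≤27, 5·1+5·0=5≤8, objective 5.
(a,b)=(0,0): 5·0+4·0=0≤27, 5·0+5·0=0≤8, objective 0.
The best lattice point is (0,1), giving 8.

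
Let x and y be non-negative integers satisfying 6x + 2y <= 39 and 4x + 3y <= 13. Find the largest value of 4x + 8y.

32

(x,y)=(0,4): 6·0+2·4=8≤39, 4·0+3·4=12≤13, objective 32.
(x,y)=(1,3): 6·1+2·3=12≤39, 4·1+3·3=13≤13, objective 28.
The best lattice point is (0,4), giving 32.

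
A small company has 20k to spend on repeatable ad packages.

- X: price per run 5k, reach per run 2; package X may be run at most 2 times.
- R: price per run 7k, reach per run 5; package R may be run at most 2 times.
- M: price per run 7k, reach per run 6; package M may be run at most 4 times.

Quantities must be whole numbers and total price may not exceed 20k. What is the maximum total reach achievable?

Take 1×X and 2×M: price 19 ≤ 20, reach 1·2 + 2·6 = 14.
No other integer combination yields more.

14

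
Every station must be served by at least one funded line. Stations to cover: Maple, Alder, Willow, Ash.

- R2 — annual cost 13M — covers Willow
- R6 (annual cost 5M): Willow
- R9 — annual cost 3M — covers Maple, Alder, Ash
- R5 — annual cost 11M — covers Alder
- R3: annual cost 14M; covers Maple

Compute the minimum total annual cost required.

Choose R6 and R9: together they cover Maple, Alder, Willow, Ash — every station.
Total annual cost: 5 + 3 = 8.
No cover costs less than 8.

8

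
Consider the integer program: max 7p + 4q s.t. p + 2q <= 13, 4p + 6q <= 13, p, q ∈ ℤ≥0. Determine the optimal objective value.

The continuous relaxation peaks at (3.25, 0) with value 22.75; rounding to a feasible lattice point costs some objective.
(p,q)=(3,0): 1·3+2·0=3≤13, 4·3+6·0=12≤13, objective 21.
(p,q)=(2,0): 1·2+2·0=2≤13, 4·2+6·0=8≤13, objective 14.
Maximum is 21 at (p,q)=(3,0).

21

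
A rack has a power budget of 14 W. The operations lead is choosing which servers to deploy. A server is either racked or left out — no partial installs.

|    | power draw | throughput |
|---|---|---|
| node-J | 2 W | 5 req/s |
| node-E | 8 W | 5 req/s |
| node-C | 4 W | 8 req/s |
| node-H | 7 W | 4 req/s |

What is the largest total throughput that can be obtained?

18

Take node-J, node-E, and node-C: power draw 2 + 8 + 4 = 14 ≤ 14, throughput 5 + 5 + 8 = 18.
No other feasible combination does better.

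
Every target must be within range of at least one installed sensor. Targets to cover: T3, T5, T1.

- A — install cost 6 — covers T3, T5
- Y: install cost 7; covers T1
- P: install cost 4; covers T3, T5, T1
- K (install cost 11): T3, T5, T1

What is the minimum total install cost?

4

This is a weighted set-cover instance.
P alone covers T3, T5, T1 — every target.
Total install cost: 4.
No cover costs less than 4.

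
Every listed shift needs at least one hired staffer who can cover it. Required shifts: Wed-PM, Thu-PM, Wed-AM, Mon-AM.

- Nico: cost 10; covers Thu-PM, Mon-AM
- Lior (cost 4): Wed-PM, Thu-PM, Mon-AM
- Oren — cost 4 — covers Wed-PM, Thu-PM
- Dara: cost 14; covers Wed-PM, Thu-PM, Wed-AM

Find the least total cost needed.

18

Choose Lior and Dara: together they cover Wed-PM, Thu-PM, Wed-AM, Mon-AM — every shift.
Total cost: 4 + 14 = 18.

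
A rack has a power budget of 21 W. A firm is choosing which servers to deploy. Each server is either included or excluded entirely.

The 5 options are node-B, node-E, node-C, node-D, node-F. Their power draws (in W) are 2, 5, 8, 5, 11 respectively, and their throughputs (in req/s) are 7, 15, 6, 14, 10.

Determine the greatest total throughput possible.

42

Take node-B, node-E, node-C, and node-D: power draw 2 + 5 + 8 + 5 = 20 ≤ 21, throughput 7 + 15 + 6 + 14 = 42.
No other feasible combination does better.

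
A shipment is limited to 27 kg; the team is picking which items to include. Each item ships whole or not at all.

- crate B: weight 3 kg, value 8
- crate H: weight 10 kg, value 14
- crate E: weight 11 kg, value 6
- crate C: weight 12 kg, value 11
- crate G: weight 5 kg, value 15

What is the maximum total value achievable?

40

Take crate H, crate C, and crate G: weight 10 + 12 + 5 = 27 ≤ 27, value 14 + 11 + 15 = 40.
No other feasible combination does better.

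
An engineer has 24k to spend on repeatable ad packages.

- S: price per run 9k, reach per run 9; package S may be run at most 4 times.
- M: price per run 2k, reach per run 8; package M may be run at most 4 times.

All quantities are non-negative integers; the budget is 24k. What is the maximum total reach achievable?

This is a bounded integer knapsack.
1×S and 4×M: price 17 ≤ 24, reach 1·9 + 4·8 = 41.
2×S and 3×M: price 24 ≤ 24, reach 2·9 + 3·8 = 42.
Best is 42.

42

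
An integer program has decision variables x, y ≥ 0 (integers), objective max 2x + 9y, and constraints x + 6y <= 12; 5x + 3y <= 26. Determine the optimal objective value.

(x,y)=(0,2) is feasible, giving 18.
(x,y)=(4,1) is feasible, giving 17.
(x,y)=(3,1) is feasible, giving 15.
No feasible integer point exceeds 18.

18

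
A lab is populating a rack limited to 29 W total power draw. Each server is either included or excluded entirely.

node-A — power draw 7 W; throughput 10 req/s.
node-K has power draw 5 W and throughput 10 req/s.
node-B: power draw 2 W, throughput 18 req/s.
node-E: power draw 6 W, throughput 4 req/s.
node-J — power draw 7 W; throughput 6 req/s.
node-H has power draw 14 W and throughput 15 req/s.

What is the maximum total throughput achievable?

53

Allowing fractional choices, the relaxed optimum would be about 53.9, but servers are indivisible.
node-K + node-B + node-J + node-H: power draw 5 + 2 + 7 + 14 = 28 ≤ 29, throughput 10 + 18 + 6 + 15 = 49.
node-A + node-K + node-B + node-E + node-J: power draw 7 + 5 + 2 + 6 + 7 = 27 ≤ 29, throughput 10 + 10 + 18 + 4 + 6 = 48.
node-A + node-K + node-B + node-H: power draw 7 + 5 + 2 + 14 = 28 ≤ 29, throughput 10 + 10 + 18 + 15 = 53.
Best is node-A, node-K, node-B, and node-H with total throughput 53.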